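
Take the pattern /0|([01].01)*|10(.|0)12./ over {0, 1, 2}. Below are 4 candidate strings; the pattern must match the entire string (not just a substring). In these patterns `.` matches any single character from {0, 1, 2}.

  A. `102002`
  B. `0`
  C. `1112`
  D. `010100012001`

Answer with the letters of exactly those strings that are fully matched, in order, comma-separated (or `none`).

B

A → no match
B → match
C → no match
D → no match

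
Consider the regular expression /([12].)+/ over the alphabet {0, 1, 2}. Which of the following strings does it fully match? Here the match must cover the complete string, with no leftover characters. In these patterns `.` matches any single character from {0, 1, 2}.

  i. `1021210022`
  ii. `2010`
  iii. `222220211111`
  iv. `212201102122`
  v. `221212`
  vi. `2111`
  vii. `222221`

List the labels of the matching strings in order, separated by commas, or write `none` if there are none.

i → no match
ii → match
iii → match
iv → no match
v → match
vi → match
vii → match

ii, iii, v, vi, vii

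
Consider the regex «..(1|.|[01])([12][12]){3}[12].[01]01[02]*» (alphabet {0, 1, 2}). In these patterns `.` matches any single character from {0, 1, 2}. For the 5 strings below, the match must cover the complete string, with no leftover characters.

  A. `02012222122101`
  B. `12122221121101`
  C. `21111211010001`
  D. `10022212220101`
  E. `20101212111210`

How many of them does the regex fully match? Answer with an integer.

3

A → match
B → match
C → no match
D → match
E → no match
Total matched: 3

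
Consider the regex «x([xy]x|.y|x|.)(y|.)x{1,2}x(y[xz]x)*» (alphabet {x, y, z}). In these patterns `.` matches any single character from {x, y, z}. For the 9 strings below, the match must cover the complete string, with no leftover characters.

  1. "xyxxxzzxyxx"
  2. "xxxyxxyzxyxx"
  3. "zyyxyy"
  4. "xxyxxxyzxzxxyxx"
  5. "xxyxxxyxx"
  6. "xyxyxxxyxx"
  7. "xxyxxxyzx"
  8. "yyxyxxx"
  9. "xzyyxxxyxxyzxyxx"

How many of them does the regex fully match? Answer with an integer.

5

1. "xyxxxzzxyxx" → no match
2. "xxxyxxyzxyxx" → match
3. "zyyxyy" → no match — must start with "x"
4 → no match
5. "xxyxxxyxx" → match
6. "xyxyxxxyxx" → match
7. "xxyxxxyzx" → match
8. "yyxyxxx" → no match — must start with "x"
9 → match
Total matched: 5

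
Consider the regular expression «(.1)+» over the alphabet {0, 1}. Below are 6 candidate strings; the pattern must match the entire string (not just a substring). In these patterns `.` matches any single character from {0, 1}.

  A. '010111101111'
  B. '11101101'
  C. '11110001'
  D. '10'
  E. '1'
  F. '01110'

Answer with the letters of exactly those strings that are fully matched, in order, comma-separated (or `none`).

A. '010111101111' → no match
B. '11101101' → no match
C. '11110001' → no match
D. '10' → no match — must end with '1'
E. '1' → no match
F. '01110' → no match — must end with '1'

none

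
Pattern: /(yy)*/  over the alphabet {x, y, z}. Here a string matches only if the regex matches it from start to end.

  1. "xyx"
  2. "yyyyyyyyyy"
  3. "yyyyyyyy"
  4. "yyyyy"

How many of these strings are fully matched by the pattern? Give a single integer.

1. "xyx" → no match
2. "yyyyyyyyyy" → match
3. "yyyyyyyy" → match
4. "yyyyy" → no match
Total matched: 2

2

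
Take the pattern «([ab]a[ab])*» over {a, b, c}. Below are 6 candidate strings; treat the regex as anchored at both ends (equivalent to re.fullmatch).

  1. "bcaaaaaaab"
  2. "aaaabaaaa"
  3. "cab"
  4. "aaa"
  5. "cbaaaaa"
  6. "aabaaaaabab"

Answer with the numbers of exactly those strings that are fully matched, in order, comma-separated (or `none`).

4

1 → no match
2 → no match
3 → no match
4 → match
5 → no match
6 → no match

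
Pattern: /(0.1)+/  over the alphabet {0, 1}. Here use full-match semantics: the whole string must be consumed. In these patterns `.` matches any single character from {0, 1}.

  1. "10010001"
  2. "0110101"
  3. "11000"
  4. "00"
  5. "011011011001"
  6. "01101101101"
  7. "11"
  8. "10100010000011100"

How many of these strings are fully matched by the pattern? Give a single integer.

1. "10010001" → no match — must start with "0"
2. "0110101" → no match
3. "11000" → no match — must start with "0"
4. "00" → no match — must end with "1"
5. "011011011001" → match
6. "01101101101" → no match
7. "11" → no match — must start with "0"
8 → no match — must start with "0"
Total matched: 1

1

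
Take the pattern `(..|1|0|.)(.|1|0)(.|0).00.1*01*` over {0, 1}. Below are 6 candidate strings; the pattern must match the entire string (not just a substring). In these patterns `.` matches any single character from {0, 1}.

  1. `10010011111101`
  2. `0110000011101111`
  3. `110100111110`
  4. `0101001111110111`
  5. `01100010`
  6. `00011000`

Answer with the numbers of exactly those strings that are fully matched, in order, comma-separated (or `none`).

1, 2, 3, 4, 5

1 → match
2 → match
3 → match
4 → match
5 → match
6 → no match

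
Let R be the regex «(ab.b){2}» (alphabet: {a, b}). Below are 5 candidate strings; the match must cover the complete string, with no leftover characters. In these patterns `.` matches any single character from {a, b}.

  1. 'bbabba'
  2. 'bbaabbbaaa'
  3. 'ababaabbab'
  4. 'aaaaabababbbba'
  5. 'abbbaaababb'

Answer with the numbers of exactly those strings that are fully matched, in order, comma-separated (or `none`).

none

1 → no match — must start with 'ab'
2 → no match — must start with 'ab'
3 → no match
4 → no match — must start with 'ab'
5 → no match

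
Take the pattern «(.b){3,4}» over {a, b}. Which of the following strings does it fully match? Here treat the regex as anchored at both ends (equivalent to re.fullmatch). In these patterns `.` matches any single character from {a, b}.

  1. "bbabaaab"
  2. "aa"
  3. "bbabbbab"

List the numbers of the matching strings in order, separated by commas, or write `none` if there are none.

1 → no match
2 → no match — must end with "b"
3 → match

3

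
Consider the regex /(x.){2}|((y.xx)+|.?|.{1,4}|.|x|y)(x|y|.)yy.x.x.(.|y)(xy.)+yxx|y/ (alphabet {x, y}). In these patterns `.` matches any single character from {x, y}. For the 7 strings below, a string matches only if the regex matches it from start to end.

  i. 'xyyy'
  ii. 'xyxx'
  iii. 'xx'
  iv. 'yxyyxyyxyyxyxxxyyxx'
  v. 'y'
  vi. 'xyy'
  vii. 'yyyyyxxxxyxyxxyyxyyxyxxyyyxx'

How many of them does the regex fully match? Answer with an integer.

i → no match
ii → match
iii → no match
iv → no match
v → match
vi → no match
vii → match
Total matched: 3

3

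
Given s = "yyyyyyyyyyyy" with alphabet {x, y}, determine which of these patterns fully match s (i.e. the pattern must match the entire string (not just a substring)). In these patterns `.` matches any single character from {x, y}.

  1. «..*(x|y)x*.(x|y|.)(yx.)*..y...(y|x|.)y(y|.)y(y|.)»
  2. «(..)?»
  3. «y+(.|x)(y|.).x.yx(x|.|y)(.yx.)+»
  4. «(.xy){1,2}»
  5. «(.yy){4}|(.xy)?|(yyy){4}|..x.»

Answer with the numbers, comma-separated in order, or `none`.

5

1 → no match
2 → no match
3 → no match
4 → no match — must end with "xy"
5 → match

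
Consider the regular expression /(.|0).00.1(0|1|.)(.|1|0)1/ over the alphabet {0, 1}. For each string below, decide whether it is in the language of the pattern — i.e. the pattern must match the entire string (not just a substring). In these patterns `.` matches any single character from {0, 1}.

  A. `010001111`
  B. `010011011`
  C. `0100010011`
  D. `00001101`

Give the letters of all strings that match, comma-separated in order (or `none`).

A. `010001111` → match
B. `010011011` → match
C. `0100010011` → no match
D. `00001101` → no match

A, B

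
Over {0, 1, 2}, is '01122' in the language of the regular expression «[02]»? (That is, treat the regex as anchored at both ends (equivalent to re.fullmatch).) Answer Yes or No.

No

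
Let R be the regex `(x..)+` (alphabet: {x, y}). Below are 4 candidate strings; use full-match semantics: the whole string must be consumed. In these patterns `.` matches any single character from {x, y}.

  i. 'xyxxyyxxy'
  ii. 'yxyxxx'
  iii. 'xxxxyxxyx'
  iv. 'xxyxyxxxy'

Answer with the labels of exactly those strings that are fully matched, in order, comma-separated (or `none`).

i → match
ii → no match — must start with 'x'
iii → match
iv → match

i, iii, iv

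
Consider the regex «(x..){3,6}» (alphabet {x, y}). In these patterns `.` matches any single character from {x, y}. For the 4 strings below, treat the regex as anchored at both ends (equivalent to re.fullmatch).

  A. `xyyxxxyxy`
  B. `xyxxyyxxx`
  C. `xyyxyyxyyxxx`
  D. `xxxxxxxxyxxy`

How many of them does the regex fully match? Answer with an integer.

A → no match
B → match
C → match
D → match
Total matched: 3

3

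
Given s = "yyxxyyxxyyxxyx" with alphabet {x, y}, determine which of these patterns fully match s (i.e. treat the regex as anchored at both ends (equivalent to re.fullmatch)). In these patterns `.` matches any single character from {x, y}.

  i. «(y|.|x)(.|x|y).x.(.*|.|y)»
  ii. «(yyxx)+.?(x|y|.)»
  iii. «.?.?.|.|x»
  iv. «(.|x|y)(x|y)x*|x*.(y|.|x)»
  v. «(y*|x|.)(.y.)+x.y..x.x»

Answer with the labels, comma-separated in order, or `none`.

i, ii, v

i → match
ii → match
iii → no match
iv → no match
v → match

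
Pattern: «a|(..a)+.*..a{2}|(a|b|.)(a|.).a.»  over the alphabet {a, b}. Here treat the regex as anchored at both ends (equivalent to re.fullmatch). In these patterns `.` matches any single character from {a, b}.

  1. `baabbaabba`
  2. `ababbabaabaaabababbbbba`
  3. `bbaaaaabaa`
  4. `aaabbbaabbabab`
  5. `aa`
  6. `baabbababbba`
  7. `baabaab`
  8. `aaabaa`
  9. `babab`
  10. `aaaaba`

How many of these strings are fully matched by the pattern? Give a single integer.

2

1 → no match
2 → no match
3 → match
4 → no match
5 → no match
6 → no match
7 → no match
8 → no match
9 → match
10 → no match
Total matched: 2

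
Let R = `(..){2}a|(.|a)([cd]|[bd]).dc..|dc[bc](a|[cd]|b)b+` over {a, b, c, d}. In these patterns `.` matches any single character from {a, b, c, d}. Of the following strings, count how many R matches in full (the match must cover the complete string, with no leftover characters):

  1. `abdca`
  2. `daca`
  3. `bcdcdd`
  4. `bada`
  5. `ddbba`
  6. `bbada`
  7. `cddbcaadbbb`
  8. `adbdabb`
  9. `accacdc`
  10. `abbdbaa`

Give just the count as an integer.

1. `abdca` → match
2. `daca` → no match
3. `bcdcdd` → no match
4. `bada` → no match
5. `ddbba` → match
6. `bbada` → match
7. `cddbcaadbbb` → no match
8. `adbdabb` → no match
9. `accacdc` → no match
10. `abbdbaa` → no match
Total matched: 3

3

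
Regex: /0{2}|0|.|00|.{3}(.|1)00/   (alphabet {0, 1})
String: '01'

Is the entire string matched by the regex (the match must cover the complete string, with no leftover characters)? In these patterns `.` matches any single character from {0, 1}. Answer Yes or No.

No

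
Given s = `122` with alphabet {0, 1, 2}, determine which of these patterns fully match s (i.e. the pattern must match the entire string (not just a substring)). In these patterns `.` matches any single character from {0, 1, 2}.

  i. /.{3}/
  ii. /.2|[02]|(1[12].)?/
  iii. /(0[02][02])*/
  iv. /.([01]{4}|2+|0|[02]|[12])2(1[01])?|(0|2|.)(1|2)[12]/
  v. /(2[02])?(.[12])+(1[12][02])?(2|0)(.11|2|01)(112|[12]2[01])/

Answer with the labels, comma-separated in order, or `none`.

i, ii, iv

i → match
ii → match
iii → no match
iv → match
v → no match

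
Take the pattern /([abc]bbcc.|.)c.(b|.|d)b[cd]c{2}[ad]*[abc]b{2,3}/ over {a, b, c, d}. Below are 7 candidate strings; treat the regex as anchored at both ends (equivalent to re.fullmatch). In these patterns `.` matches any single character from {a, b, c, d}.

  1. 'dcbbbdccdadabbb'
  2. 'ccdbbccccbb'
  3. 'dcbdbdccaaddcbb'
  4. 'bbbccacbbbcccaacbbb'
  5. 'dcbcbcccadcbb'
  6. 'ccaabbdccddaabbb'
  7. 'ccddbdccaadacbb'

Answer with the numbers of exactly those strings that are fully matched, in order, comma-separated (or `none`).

1, 2, 3, 4, 5, 7

1 → match
2. 'ccdbbccccbb' → match
3 → match
4 → match
5 → match
6 → no match
7 → match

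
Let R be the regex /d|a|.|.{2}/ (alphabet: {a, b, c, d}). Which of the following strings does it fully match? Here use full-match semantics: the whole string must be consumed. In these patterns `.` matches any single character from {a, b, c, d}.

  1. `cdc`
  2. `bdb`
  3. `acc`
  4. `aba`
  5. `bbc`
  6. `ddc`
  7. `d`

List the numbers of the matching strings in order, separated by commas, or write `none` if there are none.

1 → no match
2 → no match
3 → no match
4 → no match
5 → no match
6 → no match
7 → match

7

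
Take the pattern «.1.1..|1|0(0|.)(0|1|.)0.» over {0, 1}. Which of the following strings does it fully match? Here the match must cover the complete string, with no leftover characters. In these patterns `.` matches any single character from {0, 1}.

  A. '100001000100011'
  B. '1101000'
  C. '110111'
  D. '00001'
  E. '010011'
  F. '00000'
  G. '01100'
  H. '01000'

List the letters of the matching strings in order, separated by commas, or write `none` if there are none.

C, D, F, G, H

A → no match
B → no match
C → match
D → match
E → no match
F → match
G → match
H → match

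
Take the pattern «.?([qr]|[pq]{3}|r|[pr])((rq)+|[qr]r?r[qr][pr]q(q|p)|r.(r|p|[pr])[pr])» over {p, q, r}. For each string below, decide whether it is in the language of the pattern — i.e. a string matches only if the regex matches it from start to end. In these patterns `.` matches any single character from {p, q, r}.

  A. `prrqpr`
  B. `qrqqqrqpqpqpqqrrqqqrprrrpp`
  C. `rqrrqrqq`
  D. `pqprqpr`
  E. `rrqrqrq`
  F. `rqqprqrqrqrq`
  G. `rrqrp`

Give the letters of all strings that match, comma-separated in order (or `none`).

A, C, D, E, F, G

A → match
B → no match
C → match
D → match
E → match
F → match
G → match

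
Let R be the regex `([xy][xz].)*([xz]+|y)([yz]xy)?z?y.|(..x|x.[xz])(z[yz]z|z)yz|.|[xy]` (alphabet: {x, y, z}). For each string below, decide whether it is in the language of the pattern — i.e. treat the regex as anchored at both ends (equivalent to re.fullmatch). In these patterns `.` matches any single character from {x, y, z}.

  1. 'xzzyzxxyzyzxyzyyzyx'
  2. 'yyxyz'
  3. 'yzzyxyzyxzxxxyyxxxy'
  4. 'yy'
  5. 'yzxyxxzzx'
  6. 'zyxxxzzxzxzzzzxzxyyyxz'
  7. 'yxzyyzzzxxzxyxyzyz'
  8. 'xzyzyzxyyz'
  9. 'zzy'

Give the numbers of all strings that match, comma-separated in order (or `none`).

none

1 → no match
2 → no match
3 → no match
4 → no match
5 → no match
6 → no match
7 → no match
8 → no match
9 → no match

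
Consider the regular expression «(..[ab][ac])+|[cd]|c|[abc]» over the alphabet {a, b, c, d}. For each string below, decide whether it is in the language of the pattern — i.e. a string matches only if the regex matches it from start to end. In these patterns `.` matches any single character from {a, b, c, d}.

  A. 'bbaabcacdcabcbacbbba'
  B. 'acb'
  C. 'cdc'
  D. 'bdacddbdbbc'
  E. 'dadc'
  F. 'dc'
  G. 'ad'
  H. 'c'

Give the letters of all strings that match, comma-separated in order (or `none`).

A → no match
B → no match
C → no match
D → no match
E → no match
F → no match
G → no match
H → match

H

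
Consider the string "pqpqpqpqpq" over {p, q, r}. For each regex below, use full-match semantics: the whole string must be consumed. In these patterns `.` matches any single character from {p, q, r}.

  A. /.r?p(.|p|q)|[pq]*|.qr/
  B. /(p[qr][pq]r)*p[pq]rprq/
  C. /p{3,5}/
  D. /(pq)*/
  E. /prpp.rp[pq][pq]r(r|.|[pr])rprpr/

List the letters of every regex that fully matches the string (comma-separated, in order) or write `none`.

A → match
B → no match — must end with "rprq"
C → no match — must end with "p"
D → match
E → no match — must start with "prpp"

A, D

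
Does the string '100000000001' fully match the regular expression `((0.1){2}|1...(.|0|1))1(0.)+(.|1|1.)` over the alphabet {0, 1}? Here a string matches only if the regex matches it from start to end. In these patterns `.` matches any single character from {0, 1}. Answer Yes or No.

No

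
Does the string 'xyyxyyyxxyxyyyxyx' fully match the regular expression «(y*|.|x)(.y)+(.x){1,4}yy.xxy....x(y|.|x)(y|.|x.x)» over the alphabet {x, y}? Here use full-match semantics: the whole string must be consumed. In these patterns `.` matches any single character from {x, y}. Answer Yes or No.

Yes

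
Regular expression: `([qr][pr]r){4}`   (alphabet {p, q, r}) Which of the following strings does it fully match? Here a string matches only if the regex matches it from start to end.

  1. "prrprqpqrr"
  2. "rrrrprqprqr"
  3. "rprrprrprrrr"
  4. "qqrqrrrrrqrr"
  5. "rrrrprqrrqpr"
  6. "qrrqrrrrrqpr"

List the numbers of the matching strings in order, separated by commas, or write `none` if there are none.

3, 5, 6

1 → no match
2 → no match
3 → match
4 → no match
5 → match
6 → match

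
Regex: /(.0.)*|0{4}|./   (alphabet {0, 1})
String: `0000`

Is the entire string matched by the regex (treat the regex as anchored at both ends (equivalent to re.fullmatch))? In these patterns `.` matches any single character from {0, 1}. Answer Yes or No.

Yes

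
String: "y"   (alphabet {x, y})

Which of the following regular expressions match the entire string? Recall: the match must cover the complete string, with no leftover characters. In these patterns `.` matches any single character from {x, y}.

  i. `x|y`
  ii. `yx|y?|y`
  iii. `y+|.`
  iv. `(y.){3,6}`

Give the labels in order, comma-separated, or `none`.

i, ii, iii

i → match
ii → match
iii → match
iv → no match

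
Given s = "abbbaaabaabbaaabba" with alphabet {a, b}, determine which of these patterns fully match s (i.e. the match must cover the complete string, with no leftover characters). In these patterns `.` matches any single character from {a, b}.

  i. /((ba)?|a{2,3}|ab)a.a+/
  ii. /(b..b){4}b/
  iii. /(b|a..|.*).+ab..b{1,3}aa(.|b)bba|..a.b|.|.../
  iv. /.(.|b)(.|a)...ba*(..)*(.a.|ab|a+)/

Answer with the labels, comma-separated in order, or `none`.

i → no match
ii → no match — must start with "b"
iii → match
iv → no match

iii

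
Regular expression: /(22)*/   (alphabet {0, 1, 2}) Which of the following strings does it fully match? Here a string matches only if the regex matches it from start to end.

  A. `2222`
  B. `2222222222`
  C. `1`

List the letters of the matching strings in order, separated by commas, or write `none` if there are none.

A, B

A → match
B → match
C → no match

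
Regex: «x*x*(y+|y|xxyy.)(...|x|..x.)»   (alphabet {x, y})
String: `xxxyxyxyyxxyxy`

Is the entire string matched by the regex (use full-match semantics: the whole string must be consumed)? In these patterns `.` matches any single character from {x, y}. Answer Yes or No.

No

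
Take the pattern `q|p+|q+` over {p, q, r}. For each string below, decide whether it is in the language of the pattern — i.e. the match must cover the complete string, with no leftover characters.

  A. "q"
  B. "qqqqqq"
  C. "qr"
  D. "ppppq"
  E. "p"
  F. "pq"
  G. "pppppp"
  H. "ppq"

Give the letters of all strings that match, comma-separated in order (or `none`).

A, B, E, G

A → match
B → match
C → no match
D → no match
E → match
F → no match
G → match
H → no match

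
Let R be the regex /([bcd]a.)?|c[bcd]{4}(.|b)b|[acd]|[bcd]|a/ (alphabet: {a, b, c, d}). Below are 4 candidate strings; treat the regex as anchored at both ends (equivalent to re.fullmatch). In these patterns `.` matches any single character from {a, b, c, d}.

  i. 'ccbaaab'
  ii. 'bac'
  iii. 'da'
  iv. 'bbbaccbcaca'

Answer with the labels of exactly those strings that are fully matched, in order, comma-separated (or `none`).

i → no match
ii → match
iii → no match
iv → no match

ii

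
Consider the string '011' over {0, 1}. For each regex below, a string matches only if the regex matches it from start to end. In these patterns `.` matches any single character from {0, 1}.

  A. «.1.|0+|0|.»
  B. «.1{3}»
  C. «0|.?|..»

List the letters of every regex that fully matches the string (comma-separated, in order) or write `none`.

A

A → match
B → no match
C → no match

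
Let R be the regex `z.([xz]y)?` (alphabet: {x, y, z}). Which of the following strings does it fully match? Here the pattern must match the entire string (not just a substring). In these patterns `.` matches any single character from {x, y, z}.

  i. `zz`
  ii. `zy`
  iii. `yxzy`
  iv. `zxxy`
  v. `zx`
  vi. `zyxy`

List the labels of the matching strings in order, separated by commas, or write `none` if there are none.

i → match
ii → match
iii → no match — must start with `z`
iv → match
v → match
vi → match

i, ii, iv, v, vi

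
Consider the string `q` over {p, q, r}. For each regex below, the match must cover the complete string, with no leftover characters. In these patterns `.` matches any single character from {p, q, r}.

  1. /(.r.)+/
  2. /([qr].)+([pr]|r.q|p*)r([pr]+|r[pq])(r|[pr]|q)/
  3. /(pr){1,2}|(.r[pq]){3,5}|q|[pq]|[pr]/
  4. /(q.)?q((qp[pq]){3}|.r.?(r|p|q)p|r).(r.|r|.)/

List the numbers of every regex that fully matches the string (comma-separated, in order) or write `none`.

1 → no match
2 → no match
3 → match
4 → no match

3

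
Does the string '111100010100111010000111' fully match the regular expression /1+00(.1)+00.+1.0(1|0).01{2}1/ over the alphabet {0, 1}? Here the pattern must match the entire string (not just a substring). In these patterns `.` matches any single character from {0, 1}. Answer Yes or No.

No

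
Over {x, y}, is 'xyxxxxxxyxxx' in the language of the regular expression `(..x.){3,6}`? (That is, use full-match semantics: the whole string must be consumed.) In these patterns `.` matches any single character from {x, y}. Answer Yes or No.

Yes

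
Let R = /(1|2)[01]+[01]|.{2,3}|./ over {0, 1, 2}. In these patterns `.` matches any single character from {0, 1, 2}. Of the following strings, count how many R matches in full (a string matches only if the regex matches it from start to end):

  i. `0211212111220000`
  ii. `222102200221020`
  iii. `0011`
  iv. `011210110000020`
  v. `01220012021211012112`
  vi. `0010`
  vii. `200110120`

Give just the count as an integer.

0

i → no match
ii → no match
iii → no match
iv → no match
v → no match
vi → no match
vii → no match
Total matched: 0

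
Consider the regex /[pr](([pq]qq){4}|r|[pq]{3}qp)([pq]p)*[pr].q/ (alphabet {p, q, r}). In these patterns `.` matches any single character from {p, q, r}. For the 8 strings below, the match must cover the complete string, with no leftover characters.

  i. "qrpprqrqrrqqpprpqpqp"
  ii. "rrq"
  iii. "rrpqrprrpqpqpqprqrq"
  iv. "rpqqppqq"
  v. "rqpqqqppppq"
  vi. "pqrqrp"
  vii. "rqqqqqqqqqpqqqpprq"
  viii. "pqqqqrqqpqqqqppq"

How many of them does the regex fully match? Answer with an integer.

1

i → no match — must end with "q"
ii → no match
iii → no match
iv → no match
v → no match
vi → no match — must end with "q"
vii → match
viii → no match
Total matched: 1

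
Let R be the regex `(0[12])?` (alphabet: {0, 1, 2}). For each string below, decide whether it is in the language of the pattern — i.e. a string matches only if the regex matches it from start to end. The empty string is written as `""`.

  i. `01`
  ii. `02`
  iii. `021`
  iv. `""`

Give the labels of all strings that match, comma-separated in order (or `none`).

i. `01` → match
ii. `02` → match
iii. `021` → no match
iv. `""` → match

i, ii, iv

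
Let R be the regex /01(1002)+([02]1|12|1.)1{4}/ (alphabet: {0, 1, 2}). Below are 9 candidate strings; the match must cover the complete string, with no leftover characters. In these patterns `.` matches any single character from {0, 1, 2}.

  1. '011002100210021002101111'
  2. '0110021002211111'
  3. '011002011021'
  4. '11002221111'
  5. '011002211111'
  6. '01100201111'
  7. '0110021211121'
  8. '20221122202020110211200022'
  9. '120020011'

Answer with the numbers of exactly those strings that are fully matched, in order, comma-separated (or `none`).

1 → match
2 → match
3. '011002011021' → no match
4. '11002221111' → no match — must start with '011002'
5. '011002211111' → match
6. '01100201111' → no match
7 → no match
8 → no match — must start with '011002'
9. '120020011' → no match — must start with '011002'

1, 2, 5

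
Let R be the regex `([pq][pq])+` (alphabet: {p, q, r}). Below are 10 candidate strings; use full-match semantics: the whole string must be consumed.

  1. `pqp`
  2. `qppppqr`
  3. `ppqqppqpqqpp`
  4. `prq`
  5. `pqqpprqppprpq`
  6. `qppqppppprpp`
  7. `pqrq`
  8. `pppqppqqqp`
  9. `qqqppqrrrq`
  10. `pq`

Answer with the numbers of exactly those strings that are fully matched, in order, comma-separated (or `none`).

1 → no match
2 → no match
3 → match
4 → no match
5 → no match
6 → no match
7 → no match
8 → match
9 → no match
10 → match

3, 8, 10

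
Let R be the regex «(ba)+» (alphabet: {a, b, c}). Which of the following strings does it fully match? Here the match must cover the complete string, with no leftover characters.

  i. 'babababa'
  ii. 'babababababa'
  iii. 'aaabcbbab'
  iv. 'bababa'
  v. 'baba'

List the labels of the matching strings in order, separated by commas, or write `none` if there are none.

i, ii, iv, v

i → match
ii → match
iii → no match — must start with 'ba'
iv → match
v → match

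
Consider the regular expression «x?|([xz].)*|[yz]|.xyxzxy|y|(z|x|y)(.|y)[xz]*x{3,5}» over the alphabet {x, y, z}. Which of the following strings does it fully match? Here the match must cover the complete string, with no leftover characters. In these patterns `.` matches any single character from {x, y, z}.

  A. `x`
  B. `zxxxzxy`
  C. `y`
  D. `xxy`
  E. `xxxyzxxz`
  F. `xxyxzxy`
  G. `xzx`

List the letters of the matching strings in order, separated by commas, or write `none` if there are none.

A, C, E, F

A. `x` → match
B. `zxxxzxy` → no match
C. `y` → match
D. `xxy` → no match
E. `xxxyzxxz` → match
F. `xxyxzxy` → match
G. `xzx` → no match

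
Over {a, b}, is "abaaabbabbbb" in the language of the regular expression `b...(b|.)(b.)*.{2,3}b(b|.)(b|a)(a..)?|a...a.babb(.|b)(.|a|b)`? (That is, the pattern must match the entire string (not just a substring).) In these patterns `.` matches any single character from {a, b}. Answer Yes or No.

Yes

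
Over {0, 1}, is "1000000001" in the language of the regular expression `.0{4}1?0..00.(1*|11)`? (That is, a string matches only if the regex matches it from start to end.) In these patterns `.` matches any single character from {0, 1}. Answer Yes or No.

No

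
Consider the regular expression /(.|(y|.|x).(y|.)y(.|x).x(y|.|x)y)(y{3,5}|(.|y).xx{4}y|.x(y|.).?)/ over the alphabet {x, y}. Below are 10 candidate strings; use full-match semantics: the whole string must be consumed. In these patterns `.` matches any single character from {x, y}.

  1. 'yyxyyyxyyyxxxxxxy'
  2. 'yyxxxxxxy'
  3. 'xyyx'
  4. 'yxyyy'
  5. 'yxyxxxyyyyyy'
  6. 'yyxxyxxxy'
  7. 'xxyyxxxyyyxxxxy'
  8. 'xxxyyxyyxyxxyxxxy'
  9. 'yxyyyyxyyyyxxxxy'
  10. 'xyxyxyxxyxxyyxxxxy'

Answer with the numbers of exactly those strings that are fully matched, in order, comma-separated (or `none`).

1 → match
2. 'yyxxxxxxy' → match
3. 'xyyx' → no match
4. 'yxyyy' → no match
5. 'yxyxxxyyyyyy' → no match
6. 'yyxxyxxxy' → no match
7 → no match
8 → no match
9 → no match
10 → no match

1, 2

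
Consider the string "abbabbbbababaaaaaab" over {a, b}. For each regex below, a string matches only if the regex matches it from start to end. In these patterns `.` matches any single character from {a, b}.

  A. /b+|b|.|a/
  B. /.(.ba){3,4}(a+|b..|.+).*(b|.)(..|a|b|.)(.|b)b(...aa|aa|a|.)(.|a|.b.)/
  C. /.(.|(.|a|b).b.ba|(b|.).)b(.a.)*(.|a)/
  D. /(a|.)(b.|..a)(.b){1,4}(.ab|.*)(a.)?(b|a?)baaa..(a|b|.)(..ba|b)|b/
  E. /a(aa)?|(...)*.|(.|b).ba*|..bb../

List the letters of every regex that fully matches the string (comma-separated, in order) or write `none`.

D, E

A → no match
B → no match
C → no match
D → match
E → match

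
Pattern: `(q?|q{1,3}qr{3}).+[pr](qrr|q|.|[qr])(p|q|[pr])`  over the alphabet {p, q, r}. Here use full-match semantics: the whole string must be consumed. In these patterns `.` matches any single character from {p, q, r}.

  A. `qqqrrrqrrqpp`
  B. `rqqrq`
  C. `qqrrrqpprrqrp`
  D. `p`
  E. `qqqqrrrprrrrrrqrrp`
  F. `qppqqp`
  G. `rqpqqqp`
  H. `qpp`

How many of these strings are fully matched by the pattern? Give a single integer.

1

A → no match
B → no match
C → no match
D → no match
E → match
F → no match
G → no match
H → no match
Total matched: 1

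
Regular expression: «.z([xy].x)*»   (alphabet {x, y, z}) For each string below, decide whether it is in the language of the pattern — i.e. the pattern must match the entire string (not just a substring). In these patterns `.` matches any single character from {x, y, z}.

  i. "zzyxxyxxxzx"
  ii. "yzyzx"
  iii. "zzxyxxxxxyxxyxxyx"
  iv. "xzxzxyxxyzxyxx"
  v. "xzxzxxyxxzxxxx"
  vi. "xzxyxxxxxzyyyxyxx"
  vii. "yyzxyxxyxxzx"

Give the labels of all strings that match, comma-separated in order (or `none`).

i, ii, iii, iv, v

i → match
ii → match
iii → match
iv → match
v → match
vi → no match
vii → no match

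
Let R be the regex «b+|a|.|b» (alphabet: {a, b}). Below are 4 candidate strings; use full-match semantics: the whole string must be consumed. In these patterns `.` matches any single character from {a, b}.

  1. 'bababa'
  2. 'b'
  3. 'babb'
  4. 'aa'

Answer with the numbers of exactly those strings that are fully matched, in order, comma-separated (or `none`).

2

1 → no match
2 → match
3 → no match
4 → no match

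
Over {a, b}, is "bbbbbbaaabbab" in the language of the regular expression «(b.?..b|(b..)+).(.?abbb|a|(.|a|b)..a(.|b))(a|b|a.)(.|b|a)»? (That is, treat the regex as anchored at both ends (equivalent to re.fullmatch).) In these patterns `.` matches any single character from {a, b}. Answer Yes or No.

No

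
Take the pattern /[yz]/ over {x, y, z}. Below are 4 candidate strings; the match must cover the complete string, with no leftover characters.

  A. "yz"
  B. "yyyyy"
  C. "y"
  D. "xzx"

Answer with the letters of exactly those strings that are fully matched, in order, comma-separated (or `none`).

A → no match
B → no match
C → match
D → no match

C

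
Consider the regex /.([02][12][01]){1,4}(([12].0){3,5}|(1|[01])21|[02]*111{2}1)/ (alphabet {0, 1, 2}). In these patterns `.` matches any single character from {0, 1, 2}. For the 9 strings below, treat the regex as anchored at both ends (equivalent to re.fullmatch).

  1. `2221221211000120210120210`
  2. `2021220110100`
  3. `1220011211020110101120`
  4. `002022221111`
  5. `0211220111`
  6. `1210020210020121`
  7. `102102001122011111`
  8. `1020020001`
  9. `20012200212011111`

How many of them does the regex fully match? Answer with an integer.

3

1 → no match
2 → match
3 → no match
4. `002022221111` → no match
5. `0211220111` → no match
6 → match
7 → match
8. `1020020001` → no match
9 → no match
Total matched: 3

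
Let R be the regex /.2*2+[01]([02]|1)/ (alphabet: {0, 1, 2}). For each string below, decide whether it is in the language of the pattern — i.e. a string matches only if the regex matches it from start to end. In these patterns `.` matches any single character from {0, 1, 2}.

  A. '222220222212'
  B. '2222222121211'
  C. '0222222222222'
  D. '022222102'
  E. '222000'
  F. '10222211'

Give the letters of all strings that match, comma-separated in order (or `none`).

none

A → no match
B → no match
C → no match
D → no match
E → no match
F → no match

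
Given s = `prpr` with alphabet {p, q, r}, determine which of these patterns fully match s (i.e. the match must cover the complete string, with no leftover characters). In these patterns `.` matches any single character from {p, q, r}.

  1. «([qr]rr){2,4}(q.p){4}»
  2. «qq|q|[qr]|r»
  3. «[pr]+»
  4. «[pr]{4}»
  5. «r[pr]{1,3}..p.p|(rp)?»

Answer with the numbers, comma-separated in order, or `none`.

3, 4

1 → no match — must end with `p`
2 → no match
3 → match
4 → match
5 → no match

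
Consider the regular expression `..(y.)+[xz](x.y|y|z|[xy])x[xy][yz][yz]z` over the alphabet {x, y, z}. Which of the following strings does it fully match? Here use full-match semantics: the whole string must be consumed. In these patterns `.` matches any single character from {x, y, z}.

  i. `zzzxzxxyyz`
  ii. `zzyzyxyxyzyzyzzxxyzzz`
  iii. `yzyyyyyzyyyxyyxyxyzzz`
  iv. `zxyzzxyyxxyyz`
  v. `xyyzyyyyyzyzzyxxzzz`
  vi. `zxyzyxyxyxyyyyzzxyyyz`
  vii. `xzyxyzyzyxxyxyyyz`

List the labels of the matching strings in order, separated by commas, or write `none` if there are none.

i. `zzzxzxxyyz` → no match
ii → match
iii → match
iv → match
v → match
vi → match
vii → match

ii, iii, iv, v, vi, vii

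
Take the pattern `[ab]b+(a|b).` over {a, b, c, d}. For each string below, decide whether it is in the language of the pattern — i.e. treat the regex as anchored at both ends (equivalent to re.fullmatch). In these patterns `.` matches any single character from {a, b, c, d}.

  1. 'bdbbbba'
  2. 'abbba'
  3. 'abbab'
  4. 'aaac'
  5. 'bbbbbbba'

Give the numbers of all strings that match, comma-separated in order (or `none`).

2, 3, 5

1 → no match
2 → match
3 → match
4 → no match
5 → match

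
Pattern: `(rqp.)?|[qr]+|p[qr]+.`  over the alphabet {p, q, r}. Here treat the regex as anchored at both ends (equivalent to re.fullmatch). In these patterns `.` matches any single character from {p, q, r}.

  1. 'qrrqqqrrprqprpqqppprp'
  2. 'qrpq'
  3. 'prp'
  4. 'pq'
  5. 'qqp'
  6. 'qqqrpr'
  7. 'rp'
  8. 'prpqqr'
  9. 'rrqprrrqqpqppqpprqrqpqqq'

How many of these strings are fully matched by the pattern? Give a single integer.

1

1 → no match
2 → no match
3 → match
4 → no match
5 → no match
6 → no match
7 → no match
8 → no match
9 → no match
Total matched: 1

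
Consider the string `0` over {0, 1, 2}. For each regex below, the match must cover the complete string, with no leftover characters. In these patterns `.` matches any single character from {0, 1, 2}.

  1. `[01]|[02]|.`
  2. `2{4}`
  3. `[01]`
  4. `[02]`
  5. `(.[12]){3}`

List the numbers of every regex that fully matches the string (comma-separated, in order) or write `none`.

1, 3, 4

1 → match
2 → no match — must start with `2`
3 → match
4 → match
5 → no match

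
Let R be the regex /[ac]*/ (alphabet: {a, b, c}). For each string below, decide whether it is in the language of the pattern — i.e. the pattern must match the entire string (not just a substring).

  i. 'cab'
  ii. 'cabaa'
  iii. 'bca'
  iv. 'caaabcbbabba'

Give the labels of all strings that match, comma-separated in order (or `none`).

i → no match
ii → no match
iii → no match
iv → no match

none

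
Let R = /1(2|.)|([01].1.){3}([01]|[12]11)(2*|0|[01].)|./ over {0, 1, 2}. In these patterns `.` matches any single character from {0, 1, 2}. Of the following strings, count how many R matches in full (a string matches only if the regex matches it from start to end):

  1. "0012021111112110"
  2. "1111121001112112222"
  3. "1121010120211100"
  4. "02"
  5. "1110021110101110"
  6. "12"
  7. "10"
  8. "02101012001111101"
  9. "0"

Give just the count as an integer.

7

1 → match
2 → match
3 → no match
4 → no match
5 → match
6 → match
7 → match
8 → match
9 → match
Total matched: 7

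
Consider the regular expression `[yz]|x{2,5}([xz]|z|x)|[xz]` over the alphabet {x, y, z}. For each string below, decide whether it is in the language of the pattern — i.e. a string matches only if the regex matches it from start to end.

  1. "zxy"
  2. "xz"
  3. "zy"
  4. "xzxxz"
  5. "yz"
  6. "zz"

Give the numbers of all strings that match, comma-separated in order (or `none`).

1 → no match
2 → no match
3 → no match
4 → no match
5 → no match
6 → no match

none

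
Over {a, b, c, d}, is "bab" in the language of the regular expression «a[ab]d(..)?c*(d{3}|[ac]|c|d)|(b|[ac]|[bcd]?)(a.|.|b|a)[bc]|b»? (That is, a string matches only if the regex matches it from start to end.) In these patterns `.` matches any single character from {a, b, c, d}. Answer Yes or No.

Yes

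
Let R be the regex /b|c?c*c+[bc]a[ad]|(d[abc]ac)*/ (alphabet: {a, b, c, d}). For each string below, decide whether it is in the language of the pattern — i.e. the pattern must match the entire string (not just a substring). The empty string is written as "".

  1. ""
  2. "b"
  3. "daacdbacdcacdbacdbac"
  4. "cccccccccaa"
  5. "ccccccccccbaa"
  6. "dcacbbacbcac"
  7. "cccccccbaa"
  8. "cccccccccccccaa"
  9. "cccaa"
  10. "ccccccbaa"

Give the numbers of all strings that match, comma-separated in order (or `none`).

1, 2, 3, 4, 5, 7, 8, 9, 10

1 → match
2 → match
3 → match
4 → match
5 → match
6 → no match
7 → match
8 → match
9 → match
10 → match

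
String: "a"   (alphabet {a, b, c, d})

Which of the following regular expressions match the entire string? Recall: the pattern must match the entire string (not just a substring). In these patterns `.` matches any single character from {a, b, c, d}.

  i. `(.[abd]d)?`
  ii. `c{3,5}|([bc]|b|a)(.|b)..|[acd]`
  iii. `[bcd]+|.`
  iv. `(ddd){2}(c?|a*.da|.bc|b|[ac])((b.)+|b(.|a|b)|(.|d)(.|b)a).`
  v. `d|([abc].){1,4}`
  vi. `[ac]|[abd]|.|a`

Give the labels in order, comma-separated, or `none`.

i → no match
ii → match
iii → match
iv → no match — must start with "ddd"
v → no match
vi → match

ii, iii, vi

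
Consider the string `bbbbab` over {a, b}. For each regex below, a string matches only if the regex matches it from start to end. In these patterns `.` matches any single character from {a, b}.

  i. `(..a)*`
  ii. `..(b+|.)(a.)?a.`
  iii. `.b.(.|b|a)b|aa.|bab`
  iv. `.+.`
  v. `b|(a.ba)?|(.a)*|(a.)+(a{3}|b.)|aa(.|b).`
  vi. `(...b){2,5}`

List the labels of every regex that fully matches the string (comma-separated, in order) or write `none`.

i → no match
ii → match
iii → no match
iv → match
v → no match
vi → no match

ii, iv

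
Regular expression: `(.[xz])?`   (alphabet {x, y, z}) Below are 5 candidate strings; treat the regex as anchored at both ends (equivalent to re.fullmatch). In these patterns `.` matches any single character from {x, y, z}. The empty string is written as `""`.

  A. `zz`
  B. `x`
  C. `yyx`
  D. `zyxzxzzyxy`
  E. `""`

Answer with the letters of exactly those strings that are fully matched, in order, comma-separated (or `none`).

A → match
B → no match
C → no match
D → no match
E → match

A, E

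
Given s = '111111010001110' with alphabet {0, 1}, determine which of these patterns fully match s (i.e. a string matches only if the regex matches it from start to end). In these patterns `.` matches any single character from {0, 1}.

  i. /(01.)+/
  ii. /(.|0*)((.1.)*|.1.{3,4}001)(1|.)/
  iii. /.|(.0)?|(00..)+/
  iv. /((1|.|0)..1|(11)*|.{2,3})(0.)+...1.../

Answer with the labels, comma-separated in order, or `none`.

iv

i → no match — must start with '01'
ii → no match
iii → no match
iv → match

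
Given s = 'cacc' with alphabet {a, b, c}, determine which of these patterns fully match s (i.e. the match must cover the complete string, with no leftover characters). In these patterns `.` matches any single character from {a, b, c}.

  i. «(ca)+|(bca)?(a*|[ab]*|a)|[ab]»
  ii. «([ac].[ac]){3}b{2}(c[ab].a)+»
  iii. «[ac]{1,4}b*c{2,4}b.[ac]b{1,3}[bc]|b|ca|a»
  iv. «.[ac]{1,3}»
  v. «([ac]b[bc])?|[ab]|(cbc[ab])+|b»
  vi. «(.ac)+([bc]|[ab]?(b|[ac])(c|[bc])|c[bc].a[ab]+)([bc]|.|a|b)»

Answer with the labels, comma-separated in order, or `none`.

iv

i → no match
ii → no match — must end with 'a'
iii → no match
iv → match
v → no match
vi → no match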